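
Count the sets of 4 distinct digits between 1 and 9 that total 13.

3

4 distinct digits from 1–9 sum between 10 and 30.
Enumerating: {1,2,3,7}, {1,2,4,6}, {1,3,4,5}.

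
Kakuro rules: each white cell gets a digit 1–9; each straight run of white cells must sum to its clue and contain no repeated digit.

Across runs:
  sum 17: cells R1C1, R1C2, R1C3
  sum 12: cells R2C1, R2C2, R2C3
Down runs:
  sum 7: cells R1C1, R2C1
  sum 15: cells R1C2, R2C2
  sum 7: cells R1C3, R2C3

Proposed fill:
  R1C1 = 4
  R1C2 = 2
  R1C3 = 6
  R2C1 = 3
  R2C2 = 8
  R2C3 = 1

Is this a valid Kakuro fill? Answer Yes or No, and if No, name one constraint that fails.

No — the across run R1C1–R1C3 sums to 12, not 17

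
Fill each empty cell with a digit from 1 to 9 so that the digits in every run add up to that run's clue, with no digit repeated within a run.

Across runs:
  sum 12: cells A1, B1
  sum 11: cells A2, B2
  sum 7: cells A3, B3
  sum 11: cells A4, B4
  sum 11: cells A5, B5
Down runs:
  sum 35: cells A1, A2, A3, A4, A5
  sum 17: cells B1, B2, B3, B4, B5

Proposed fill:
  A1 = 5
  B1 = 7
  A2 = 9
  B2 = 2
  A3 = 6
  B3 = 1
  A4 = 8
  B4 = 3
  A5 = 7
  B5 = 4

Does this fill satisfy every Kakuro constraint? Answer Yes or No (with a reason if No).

Across: 5+7=12; 9+2=11; 6+1=7; 8+3=11; 7+4=11. Down: 5+9+6+8+7=35; 7+2+1+3+4=17. No digit repeats within any run.

Yes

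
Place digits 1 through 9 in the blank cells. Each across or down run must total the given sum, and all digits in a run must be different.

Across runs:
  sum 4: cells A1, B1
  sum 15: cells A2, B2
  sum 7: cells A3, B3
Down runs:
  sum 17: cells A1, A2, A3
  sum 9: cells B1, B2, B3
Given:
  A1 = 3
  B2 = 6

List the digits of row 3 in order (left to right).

4 in 2 cells must be {1,3}.
B1 = 4 − 3 = 1 completes the 4 across.
A2 = 15 − 6 = 9 completes the 15 across.
A3 = 17 − 12 = 5 completes the 17 down.
B3 = 7 − 5 = 2 completes the 7 across.

5 2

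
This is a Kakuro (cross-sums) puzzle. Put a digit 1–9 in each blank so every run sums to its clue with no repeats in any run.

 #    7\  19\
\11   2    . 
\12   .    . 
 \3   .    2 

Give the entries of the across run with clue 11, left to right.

2, 9

3 in 2 cells must be {1,2}; 7 in 3 cells must be {1,2,4}.
R1C2 = 11 − 2 = 9 completes the 11 across.
Given what's placed, R2C1 must be 4 to fit the 12 across and 7 down.
R2C2 = 12 − 4 = 8 completes the 12 across.
R3C1 = 3 − 2 = 1 completes the 3 across.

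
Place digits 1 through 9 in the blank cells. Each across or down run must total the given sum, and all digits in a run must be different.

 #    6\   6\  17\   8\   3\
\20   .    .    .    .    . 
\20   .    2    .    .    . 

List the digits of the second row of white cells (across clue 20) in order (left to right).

5, 2, 9, 3, 1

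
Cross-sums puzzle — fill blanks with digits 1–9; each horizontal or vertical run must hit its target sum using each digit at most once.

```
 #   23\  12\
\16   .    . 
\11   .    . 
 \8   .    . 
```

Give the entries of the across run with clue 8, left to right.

16 in 2 cells must be {7,9}; 23 in 3 cells must be {6,8,9}.
The 16 across and the 23 down share only 9, so R1C1 = 9.
R1C2 = 16 − 9 = 7 completes the 16 across.
Given what's placed, R3C1 must be 6 to fit the 8 across and 23 down.
R3C2 = 8 − 6 = 2 completes the 8 across.
R2C1 = 23 − 15 = 8 completes the 23 down.
R2C2 = 11 − 8 = 3 completes the 11 across.

6 2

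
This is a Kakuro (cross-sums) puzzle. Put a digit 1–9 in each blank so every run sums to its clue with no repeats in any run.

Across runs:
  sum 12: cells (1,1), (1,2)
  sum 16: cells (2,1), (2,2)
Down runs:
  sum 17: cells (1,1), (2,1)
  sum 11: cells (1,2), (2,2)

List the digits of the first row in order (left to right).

16 in 2 cells must be {7,9}; 17 in 2 cells must be {8,9}.
The 16 across and the 17 down share only 9, so (2,1) = 9.
(2,2) = 16 − 9 = 7 completes the 16 across.
(1,1) = 17 − 9 = 8 completes the 17 down.
(1,2) = 12 − 8 = 4 completes the 12 across.

8 4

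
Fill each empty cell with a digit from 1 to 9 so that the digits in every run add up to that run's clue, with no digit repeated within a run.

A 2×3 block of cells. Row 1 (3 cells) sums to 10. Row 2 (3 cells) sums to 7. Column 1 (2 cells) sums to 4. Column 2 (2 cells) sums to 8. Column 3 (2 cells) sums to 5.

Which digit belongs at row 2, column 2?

7 in 3 cells must be {1,2,4}; 4 in 2 cells must be {1,3}.
The 7 across and the 4 down share only 1, so (2,1) = 1.
Given what's placed, (2,2) must be 2 to fit the 7 across and 8 down.
(2,3) = 7 − 3 = 4 completes the 7 across.
(1,1) = 4 − 1 = 3 completes the 4 down.
(1,2) = 8 − 2 = 6 completes the 8 down.
(1,3) = 10 − 9 = 1 completes the 10 across.

2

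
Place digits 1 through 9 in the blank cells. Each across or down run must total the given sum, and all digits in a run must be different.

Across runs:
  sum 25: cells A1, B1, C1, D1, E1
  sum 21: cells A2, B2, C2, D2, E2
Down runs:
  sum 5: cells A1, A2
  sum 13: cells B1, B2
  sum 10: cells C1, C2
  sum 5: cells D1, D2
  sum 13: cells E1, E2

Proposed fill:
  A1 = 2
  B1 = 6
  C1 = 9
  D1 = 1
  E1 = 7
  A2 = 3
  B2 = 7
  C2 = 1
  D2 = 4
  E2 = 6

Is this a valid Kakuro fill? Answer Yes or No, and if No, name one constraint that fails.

Across: 2+6+9+1+7=25; 3+7+1+4+6=21. Down: 2+3=5; 6+7=13; 9+1=10; 1+4=5; 7+6=13. No digit repeats within any run.

Yes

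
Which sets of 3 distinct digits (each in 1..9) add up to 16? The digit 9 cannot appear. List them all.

3 distinct digits from 1–9 sum between 6 and 24.
Dropping sets that contain 9.

{1,7,8}; {2,6,8}; {3,5,8}; {3,6,7}; {4,5,7}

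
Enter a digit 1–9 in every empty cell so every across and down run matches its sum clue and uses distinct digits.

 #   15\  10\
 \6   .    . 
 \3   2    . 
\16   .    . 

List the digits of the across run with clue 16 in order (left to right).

9, 7

3 in 2 cells must be {1,2}; 16 in 2 cells must be {7,9}.
R2C2 = 3 − 2 = 1 completes the 3 across.
R3C2 = 7: the only remaining digit allowed by both the 16 across and the 10 down.
R1C2 = 10 − 8 = 2 completes the 10 down.
R3C1 = 16 − 7 = 9 completes the 16 across.
R1C1 = 6 − 2 = 4 completes the 6 across.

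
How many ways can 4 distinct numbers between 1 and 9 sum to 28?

4 distinct digits from 1–9 sum between 10 and 30.
Enumerating: {4,7,8,9}, {5,6,8,9}.

2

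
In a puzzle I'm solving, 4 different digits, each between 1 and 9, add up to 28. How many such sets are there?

4 distinct digits from 1–9 sum between 10 and 30.
Enumerating: {4,7,8,9}, {5,6,8,9}.

2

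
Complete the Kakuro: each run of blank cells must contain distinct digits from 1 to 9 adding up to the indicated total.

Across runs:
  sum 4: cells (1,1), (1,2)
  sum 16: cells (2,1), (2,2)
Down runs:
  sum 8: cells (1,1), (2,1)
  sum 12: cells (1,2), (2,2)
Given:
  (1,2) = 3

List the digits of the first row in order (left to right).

4 in 2 cells must be {1,3}; 16 in 2 cells must be {7,9}.
(1,1) = 4 − 3 = 1 completes the 4 across.
(2,1) = 8 − 1 = 7 completes the 8 down.
(2,2) = 16 − 7 = 9 completes the 16 across.

1, 3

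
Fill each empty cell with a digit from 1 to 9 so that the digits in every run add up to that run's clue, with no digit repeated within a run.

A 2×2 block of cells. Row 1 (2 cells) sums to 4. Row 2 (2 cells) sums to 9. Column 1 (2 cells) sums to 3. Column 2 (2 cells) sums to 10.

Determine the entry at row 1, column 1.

1

4 in 2 cells must be {1,3}; 3 in 2 cells must be {1,2}.
The 4 across and the 3 down share only 1, so (1,1) = 1.
(1,2) = 4 − 1 = 3 completes the 4 across.
(2,1) = 3 − 1 = 2 completes the 3 down.
(2,2) = 9 − 2 = 7 completes the 9 across.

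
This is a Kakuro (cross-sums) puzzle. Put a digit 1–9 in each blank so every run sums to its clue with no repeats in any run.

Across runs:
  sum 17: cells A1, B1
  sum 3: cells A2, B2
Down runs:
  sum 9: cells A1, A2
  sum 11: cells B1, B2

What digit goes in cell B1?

9

17 in 2 cells must be {8,9}; 3 in 2 cells must be {1,2}.
The 17 across and the 9 down share only 8, so A1 = 8.
B1 = 17 − 8 = 9 completes the 17 across.
A2 = 9 − 8 = 1 completes the 9 down.
B2 = 3 − 1 = 2 completes the 3 across.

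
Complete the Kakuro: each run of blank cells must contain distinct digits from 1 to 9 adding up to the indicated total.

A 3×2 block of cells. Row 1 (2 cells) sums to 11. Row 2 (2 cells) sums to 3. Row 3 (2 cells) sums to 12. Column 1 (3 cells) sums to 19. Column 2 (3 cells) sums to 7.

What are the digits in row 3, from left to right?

8, 4

3 in 2 cells must be {1,2}; 7 in 3 cells must be {1,2,4}.
The 3 across and the 19 down share only 2, so (2,1) = 2.
(2,2) = 3 − 2 = 1 completes the 3 across.
Given what's placed, (3,2) must be 4 to fit the 12 across and 7 down.
(1,2) = 7 − 5 = 2 completes the 7 down.
(3,1) = 12 − 4 = 8 completes the 12 across.
(1,1) = 11 − 2 = 9 completes the 11 across.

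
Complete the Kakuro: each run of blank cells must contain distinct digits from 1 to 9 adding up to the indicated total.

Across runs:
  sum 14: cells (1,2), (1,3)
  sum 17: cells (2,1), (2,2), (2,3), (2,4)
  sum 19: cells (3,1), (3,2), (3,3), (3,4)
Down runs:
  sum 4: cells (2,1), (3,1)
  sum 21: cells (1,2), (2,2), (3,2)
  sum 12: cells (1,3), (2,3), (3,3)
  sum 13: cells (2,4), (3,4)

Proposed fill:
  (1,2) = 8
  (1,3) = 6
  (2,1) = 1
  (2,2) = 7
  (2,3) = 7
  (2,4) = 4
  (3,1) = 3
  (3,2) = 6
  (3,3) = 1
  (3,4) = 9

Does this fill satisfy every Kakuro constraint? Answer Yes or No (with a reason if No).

No — the across run (2,1)–(2,4) sums to 19, not 17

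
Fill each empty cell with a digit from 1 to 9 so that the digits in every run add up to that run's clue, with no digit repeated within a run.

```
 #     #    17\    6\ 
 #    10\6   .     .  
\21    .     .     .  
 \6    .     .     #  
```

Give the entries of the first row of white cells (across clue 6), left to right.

Nothing is forced directly, so branch on R2C3, whose candidates are 4 or 5. If R2C3 = 5: that forces R1C3 = 1, R1C2 = 5, R2C2 = 9, after which R3C2 would have to be in {1,2,4,5} for the 6 across but in {3} for the 17 down — contradiction. So R2C3 = 4.
R1C3 = 6 − 4 = 2 completes the 6 down.
R1C2 = 6 − 2 = 4 completes the 6 across.
R2C2 = 8: the only remaining digit allowed by both the 21 across and the 17 down.
R3C2 = 17 − 12 = 5 completes the 17 down.
R2C1 = 21 − 12 = 9 completes the 21 across.
R3C1 = 6 − 5 = 1 completes the 6 across.

4 2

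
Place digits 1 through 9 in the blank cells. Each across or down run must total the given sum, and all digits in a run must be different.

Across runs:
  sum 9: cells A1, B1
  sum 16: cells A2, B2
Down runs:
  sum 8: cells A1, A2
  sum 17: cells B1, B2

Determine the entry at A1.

1

16 in 2 cells must be {7,9}; 17 in 2 cells must be {8,9}.
The 9 across and the 17 down share only 8, so B1 = 8.
The 16 across and the 8 down share only 7, so A2 = 7.
B2 = 16 − 7 = 9 completes the 16 across.
A1 = 9 − 8 = 1 completes the 9 across.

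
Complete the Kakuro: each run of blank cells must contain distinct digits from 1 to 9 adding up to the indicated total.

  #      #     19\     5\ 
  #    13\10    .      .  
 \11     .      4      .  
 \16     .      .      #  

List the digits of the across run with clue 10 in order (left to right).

16 in 2 cells must be {7,9}.
No cell is forced outright now. R3C1 can only be 7 or 9 (the digits allowed by both its 16 across and its 13 down). If R3C1 = 9: then R2C1 would have to be in {1,2,5,6} for the 11 across but in {4} for the 13 down — contradiction. So R3C1 = 7.
R2C1 = 13 − 7 = 6 completes the 13 down.
R2C3 = 11 − 10 = 1 completes the 11 across.
R3C2 = 16 − 7 = 9 completes the 16 across.
R1C2 = 19 − 13 = 6 completes the 19 down.
R1C3 = 10 − 6 = 4 completes the 10 across.

6 4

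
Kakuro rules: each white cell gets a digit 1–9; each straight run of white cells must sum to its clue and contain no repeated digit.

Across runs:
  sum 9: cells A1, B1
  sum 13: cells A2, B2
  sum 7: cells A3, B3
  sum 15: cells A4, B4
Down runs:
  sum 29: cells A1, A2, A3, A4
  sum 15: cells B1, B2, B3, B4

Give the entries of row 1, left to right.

29 in 4 cells must be {5,7,8,9}.
Only 5 fits A3 under both its across sum 7 and down sum 29.
B3 = 7 − 5 = 2 completes the 7 across.
Nothing is forced directly, so branch on A1, whose candidates are 7 or 8. If A1 = 7: then B1 would have to be in {2} for the 9 across but in {1,3,4,5,6,7,8,9} for the 15 down — contradiction. So A1 = 8.
B1 = 9 − 8 = 1 completes the 9 across.

8, 1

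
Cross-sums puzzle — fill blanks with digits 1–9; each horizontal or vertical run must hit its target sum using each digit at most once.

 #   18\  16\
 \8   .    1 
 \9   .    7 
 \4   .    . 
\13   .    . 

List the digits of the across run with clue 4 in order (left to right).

1 3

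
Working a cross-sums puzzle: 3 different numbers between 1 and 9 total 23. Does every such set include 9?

The only way to make 23 from 3 distinct digits is {6,8,9}, which contains 9.

Yes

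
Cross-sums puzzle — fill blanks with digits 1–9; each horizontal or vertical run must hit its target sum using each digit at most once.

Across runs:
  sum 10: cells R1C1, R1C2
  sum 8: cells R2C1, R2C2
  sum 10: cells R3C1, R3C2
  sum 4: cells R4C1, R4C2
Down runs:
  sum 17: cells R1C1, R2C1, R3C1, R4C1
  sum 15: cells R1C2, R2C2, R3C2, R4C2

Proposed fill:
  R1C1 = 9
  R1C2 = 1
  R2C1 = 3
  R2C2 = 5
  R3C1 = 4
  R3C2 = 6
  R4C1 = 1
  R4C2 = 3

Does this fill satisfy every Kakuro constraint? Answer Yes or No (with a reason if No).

Across: 9+1=10; 3+5=8; 4+6=10; 1+3=4. Down: 9+3+4+1=17; 1+5+6+3=15. No digit repeats within any run.

Yes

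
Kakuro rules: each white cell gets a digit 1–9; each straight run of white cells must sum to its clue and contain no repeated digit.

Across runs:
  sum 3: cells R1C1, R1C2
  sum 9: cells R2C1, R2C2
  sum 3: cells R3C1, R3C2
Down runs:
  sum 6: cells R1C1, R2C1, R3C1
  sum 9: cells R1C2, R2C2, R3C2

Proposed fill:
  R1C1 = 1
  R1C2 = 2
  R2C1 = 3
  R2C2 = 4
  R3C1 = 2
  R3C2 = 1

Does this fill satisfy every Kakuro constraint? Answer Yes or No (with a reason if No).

No — the down run R1C2–R3C2 sums to 7, not 9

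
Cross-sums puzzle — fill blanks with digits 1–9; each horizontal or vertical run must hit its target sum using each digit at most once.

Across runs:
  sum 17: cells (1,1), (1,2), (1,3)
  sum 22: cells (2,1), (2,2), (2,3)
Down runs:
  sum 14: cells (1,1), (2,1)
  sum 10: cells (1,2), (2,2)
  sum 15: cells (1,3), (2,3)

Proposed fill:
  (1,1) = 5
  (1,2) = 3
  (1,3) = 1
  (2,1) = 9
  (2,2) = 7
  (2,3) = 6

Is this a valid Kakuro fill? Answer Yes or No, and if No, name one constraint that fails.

No — the across run (1,1)–(1,3) sums to 9, not 17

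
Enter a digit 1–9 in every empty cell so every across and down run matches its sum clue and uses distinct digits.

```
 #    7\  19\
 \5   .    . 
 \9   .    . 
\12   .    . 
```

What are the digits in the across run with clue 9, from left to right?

7 in 3 cells must be {1,2,4}.
The 12 across and the 7 down share only 4, so R3C1 = 4.
R3C2 = 12 − 4 = 8 completes the 12 across.
Nothing is forced directly, so branch on R1C1, whose candidates are 1 or 2. If R1C1 = 2: then R1C2 would have to be in {3} for the 5 across but in {2,4,5,6,7,9} for the 19 down — contradiction. So R1C1 = 1.
R1C2 = 5 − 1 = 4 completes the 5 across.
R2C1 = 7 − 5 = 2 completes the 7 down.
R2C2 = 9 − 2 = 7 completes the 9 across.

2 7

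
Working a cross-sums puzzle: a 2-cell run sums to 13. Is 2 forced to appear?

Counterexample: {4,9} sums to 13 without using 2.

No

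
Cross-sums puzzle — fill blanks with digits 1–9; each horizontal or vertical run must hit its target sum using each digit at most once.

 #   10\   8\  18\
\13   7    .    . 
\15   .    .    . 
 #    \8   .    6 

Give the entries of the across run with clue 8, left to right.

2, 6

R2C1 = 10 − 7 = 3 completes the 10 down.
R3C2 = 8 − 6 = 2 completes the 8 across.
R2C2 = 5: the only remaining digit allowed by both the 15 across and the 8 down.
R2C3 = 15 − 8 = 7 completes the 15 across.
R1C2 = 8 − 7 = 1 completes the 8 down.
R1C3 = 13 − 8 = 5 completes the 13 across.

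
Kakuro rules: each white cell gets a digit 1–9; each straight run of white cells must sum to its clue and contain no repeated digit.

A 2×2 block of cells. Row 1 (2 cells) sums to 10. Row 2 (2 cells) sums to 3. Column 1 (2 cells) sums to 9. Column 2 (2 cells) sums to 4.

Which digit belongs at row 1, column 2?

3 in 2 cells must be {1,2}; 4 in 2 cells must be {1,3}.
The 3 across and the 4 down share only 1, so (2,2) = 1.
(1,2) = 4 − 1 = 3 completes the 4 down.
(2,1) = 3 − 1 = 2 completes the 3 across.
(1,1) = 10 − 3 = 7 completes the 10 across.

3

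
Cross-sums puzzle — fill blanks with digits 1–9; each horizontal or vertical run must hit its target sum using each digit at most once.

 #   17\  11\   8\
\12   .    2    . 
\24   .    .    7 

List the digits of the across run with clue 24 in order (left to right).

8 9 7

24 in 3 cells must be {7,8,9}; 17 in 2 cells must be {8,9}.
R1C1 = 9: the only remaining digit allowed by both the 12 across and the 17 down.
R1C3 = 12 − 11 = 1 completes the 12 across.
R2C1 = 17 − 9 = 8 completes the 17 down.
R2C2 = 24 − 15 = 9 completes the 24 across.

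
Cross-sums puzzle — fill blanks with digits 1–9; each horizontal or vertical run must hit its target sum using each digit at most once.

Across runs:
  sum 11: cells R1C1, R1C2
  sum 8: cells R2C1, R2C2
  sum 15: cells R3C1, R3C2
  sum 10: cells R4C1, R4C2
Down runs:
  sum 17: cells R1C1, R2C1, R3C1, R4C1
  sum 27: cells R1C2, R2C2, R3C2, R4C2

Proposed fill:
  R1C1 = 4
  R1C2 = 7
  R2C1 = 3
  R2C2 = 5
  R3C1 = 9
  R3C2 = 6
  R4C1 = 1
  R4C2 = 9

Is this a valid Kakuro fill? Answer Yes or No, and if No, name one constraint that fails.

Yes

Across: 4+7=11; 3+5=8; 9+6=15; 1+9=10. Down: 4+3+9+1=17; 7+5+6+9=27. No digit repeats within any run.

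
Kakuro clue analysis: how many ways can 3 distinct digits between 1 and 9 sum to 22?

3 distinct digits from 1–9 sum between 6 and 24.
Enumerating: {5,8,9}, {6,7,9}.

2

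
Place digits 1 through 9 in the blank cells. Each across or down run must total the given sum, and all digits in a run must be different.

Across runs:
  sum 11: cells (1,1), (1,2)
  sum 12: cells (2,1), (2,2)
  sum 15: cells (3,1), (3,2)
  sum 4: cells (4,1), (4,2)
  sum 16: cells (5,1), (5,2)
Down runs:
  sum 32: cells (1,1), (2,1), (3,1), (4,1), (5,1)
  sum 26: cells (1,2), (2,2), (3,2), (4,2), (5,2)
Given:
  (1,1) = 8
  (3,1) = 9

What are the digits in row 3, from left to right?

9 6

4 in 2 cells must be {1,3}; 16 in 2 cells must be {7,9}.
(1,2) = 11 − 8 = 3 completes the 11 across.
(3,2) = 15 − 9 = 6 completes the 15 across.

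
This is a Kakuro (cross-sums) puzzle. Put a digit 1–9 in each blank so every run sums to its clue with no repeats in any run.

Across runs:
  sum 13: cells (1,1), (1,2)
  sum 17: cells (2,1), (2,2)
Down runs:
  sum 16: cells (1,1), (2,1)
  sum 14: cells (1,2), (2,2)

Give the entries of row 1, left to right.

17 in 2 cells must be {8,9}; 16 in 2 cells must be {7,9}.
The 17 across and the 16 down share only 9, so (2,1) = 9.
(2,2) = 17 − 9 = 8 completes the 17 across.
(1,1) = 16 − 9 = 7 completes the 16 down.
(1,2) = 13 − 7 = 6 completes the 13 across.

7 6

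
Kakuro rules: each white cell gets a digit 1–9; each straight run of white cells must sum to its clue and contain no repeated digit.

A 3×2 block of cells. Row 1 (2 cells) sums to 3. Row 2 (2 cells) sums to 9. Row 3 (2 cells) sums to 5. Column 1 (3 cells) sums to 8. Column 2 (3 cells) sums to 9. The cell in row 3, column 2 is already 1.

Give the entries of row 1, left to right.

1, 2

3 in 2 cells must be {1,2}.
(1,2) = 2: the only remaining digit allowed by both the 3 across and the 9 down.
(2,2) = 9 − 3 = 6 completes the 9 down.
(3,1) = 5 − 1 = 4 completes the 5 across.
(1,1) = 3 − 2 = 1 completes the 3 across.
(2,1) = 9 − 6 = 3 completes the 9 across.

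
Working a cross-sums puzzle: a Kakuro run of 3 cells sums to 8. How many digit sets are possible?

3 distinct digits from 1–9 sum between 6 and 24.
Enumerating: {1,2,5}, {1,3,4}.

2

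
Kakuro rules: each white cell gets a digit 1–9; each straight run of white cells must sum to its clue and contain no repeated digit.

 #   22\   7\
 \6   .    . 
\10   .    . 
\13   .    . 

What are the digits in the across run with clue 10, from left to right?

8, 2

7 in 3 cells must be {1,2,4}.
The 6 across and the 22 down share only 5, so R1C1 = 5.
R1C2 = 6 − 5 = 1 completes the 6 across.
Given what's placed, R3C2 must be 4 to fit the 13 across and 7 down.
R2C2 = 7 − 5 = 2 completes the 7 down.
R3C1 = 13 − 4 = 9 completes the 13 across.
R2C1 = 10 − 2 = 8 completes the 10 across.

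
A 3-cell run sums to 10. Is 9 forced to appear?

Counterexample: {1,2,7} sums to 10 without using 9.

No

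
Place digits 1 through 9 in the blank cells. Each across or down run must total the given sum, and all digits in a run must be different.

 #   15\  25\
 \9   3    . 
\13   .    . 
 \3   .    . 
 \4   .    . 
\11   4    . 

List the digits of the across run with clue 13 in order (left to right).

3 in 2 cells must be {1,2}; 4 in 2 cells must be {1,3}; 15 in 5 cells must be {1,2,3,4,5}.
R1C2 = 9 − 3 = 6 completes the 9 across.
Given what's placed, R2C1 must be 5 to fit the 13 across and 15 down.
R2C2 = 13 − 5 = 8 completes the 13 across.

5 8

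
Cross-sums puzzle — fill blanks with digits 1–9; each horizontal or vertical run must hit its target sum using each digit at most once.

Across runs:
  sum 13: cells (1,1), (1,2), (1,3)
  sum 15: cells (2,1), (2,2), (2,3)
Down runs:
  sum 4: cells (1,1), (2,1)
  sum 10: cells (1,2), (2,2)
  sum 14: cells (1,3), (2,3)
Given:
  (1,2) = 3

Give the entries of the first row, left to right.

4 in 2 cells must be {1,3}.
(1,1) = 1: the only remaining digit allowed by both the 13 across and the 4 down.
(1,3) = 13 − 4 = 9 completes the 13 across.
(2,1) = 4 − 1 = 3 completes the 4 down.
(2,2) = 10 − 3 = 7 completes the 10 down.
(2,3) = 15 − 10 = 5 completes the 15 across.

1, 3, 9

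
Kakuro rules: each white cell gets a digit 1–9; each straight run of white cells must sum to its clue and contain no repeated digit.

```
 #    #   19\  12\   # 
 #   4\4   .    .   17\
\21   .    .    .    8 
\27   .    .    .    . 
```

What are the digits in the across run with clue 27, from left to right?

3 7 8 9

4 in 2 cells must be {1,3}; 17 in 2 cells must be {8,9}.
Only 3 fits R1C2 under both its across sum 4 and down sum 19.
R1C3 = 4 − 3 = 1 completes the 4 across.
Intersecting the 27 across with the 4 down forces R3C1 = 3.
R3C4 = 17 − 8 = 9 completes the 17 down.
R2C1 = 4 − 3 = 1 completes the 4 down.
Given what's placed, R3C2 must be 7 to fit the 27 across and 19 down.
R3C3 = 27 − 19 = 8 completes the 27 across.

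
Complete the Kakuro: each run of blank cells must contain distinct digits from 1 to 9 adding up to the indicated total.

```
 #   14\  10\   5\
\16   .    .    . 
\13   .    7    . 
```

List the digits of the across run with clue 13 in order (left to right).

R1C2 = 10 − 7 = 3 completes the 10 down.
R1C3 = 4: the only remaining digit allowed by both the 16 across and the 5 down.
R2C1 = 5: the only remaining digit allowed by both the 13 across and the 14 down.
R2C3 = 13 − 12 = 1 completes the 13 across.
R1C1 = 16 − 7 = 9 completes the 16 across.

5 7 1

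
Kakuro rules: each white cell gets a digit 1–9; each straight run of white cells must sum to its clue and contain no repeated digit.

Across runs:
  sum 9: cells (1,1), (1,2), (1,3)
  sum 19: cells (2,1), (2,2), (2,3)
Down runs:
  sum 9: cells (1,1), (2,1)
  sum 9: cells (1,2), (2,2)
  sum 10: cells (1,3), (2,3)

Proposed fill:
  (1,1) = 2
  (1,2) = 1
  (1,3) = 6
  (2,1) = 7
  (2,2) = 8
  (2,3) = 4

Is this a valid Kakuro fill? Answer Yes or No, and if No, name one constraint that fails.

Across: 2+1+6=9; 7+8+4=19. Down: 2+7=9; 1+8=9; 6+4=10. No digit repeats within any run.

Yes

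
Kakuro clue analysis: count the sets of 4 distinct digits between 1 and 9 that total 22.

11

4 distinct digits from 1–9 sum between 10 and 30.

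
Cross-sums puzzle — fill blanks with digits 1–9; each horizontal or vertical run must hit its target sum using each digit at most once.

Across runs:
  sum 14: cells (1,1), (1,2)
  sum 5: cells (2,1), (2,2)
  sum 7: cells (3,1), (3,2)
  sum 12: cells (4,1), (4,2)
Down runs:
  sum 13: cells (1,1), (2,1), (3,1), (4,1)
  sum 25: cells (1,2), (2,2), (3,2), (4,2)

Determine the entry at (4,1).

4

Nothing is forced directly, so branch on (1,1), whose candidates are 5 or 6. If (1,1) = 6: that forces (1,2) = 8, (4,1) = 4, after which (4,2) would have to be in {8} for the 12 across but in {1,2,3,4,5,6,7,9} for the 25 down — contradiction. So (1,1) = 5.
(1,2) = 14 − 5 = 9 completes the 14 across.
Nothing is forced directly, so branch on (4,1), whose candidates are 3 or 4. If (4,1) = 3: then (4,2) would have to be in {9} for the 12 across but in {1,2,3,4,5,6,7,8} for the 25 down — contradiction. So (4,1) = 4.
(4,2) = 12 − 4 = 8 completes the 12 across.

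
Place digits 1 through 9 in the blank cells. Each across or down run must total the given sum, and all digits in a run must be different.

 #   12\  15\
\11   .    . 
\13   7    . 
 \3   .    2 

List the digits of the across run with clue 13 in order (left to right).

7 6

3 in 2 cells must be {1,2}.
R2C2 = 13 − 7 = 6 completes the 13 across.
R3C1 = 3 − 2 = 1 completes the 3 across.
R1C1 = 12 − 8 = 4 completes the 12 down.
R1C2 = 11 − 4 = 7 completes the 11 across.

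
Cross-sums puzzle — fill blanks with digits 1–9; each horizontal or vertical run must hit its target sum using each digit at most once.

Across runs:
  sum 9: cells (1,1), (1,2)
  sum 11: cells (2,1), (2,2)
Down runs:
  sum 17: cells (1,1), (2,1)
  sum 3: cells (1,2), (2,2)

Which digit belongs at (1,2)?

17 in 2 cells must be {8,9}; 3 in 2 cells must be {1,2}.
The 9 across and the 17 down share only 8, so (1,1) = 8.
(1,2) = 9 − 8 = 1 completes the 9 across.
(2,1) = 17 − 8 = 9 completes the 17 down.
(2,2) = 11 − 9 = 2 completes the 11 across.

1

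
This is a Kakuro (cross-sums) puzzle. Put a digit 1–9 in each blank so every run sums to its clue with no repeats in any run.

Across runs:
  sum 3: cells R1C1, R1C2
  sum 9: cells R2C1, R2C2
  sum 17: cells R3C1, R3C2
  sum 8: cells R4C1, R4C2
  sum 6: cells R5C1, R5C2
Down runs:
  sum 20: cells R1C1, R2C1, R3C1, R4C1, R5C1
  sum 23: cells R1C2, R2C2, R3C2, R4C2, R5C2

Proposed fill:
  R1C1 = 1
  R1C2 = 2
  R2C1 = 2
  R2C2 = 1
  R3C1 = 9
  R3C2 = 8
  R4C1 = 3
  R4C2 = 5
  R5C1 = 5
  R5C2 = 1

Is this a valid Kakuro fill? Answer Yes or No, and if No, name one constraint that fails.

No — the across run R2C1–R2C2 sums to 3, not 9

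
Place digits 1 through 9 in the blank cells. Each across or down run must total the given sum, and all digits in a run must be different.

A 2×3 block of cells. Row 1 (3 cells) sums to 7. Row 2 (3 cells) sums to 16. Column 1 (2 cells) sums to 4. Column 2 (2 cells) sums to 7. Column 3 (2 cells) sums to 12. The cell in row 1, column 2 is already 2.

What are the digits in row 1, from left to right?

1 2 4

7 in 3 cells must be {1,2,4}; 4 in 2 cells must be {1,3}.
Given what's placed, (1,1) must be 1 to fit the 7 across and 4 down.
(1,3) = 7 − 3 = 4 completes the 7 across.
(2,1) = 4 − 1 = 3 completes the 4 down.
(2,2) = 7 − 2 = 5 completes the 7 down.
(2,3) = 16 − 8 = 8 completes the 16 across.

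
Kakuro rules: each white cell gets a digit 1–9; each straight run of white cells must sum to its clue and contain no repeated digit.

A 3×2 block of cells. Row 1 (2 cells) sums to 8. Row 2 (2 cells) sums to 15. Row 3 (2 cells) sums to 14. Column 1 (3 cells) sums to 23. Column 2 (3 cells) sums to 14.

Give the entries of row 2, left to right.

23 in 3 cells must be {6,8,9}.
The 8 across and the 23 down share only 6, so (1,1) = 6.
(1,2) = 8 − 6 = 2 completes the 8 across.
Nothing is forced directly, so branch on (2,1), whose candidates are 8 or 9. If (2,1) = 9: then (2,2) would have to be in {6} for the 15 across but in {3,4,5,7,8,9} for the 14 down — contradiction. So (2,1) = 8.
(2,2) = 15 − 8 = 7 completes the 15 across.
(3,1) = 23 − 14 = 9 completes the 23 down.
(3,2) = 14 − 9 = 5 completes the 14 across.

8 7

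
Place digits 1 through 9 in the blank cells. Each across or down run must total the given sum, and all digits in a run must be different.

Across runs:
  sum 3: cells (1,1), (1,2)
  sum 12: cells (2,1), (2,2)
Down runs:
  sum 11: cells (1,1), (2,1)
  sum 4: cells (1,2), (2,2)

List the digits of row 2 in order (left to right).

9 3

3 in 2 cells must be {1,2}; 4 in 2 cells must be {1,3}.
The 3 across and the 11 down share only 2, so (1,1) = 2.
(1,2) = 3 − 2 = 1 completes the 3 across.
(2,1) = 11 − 2 = 9 completes the 11 down.
(2,2) = 12 − 9 = 3 completes the 12 across.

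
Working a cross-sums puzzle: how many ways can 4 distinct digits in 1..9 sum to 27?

4 distinct digits from 1–9 sum between 10 and 30.
Enumerating: {3,7,8,9}, {4,6,8,9}, {5,6,7,9}.

3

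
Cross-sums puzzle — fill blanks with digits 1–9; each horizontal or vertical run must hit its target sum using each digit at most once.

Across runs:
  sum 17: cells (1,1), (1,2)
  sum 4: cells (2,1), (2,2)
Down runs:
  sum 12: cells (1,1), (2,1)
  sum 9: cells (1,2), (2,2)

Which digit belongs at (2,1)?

3

17 in 2 cells must be {8,9}; 4 in 2 cells must be {1,3}.
The 17 across and the 9 down share only 8, so (1,2) = 8.
The 4 across and the 12 down share only 3, so (2,1) = 3.
(2,2) = 4 − 3 = 1 completes the 4 across.
(1,1) = 17 − 8 = 9 completes the 17 across.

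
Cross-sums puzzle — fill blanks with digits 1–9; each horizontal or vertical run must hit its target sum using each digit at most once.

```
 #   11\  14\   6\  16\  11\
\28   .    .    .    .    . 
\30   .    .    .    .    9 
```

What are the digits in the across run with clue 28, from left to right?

16 in 2 cells must be {7,9}.
R1C5 = 11 − 9 = 2 completes the 11 down.
Given what's placed, R2C4 must be 7 to fit the 30 across and 16 down.
R1C4 = 16 − 7 = 9 completes the 16 down.
Nothing is forced directly, so branch on R1C3, whose candidates are 4 or 5. If R1C3 = 5: that forces R1C2 = 8, R2C2 = 6, after which R2C3 would have to be in {3,5} for the 30 across but in {1} for the 6 down — contradiction. So R1C3 = 4.
R2C3 = 6 − 4 = 2 completes the 6 down.
Given what's placed, R2C2 must be 8 to fit the 30 across and 14 down.
R1C2 = 14 − 8 = 6 completes the 14 down.
R2C1 = 30 − 26 = 4 completes the 30 across.
R1C1 = 28 − 21 = 7 completes the 28 across.

7 6 4 9 2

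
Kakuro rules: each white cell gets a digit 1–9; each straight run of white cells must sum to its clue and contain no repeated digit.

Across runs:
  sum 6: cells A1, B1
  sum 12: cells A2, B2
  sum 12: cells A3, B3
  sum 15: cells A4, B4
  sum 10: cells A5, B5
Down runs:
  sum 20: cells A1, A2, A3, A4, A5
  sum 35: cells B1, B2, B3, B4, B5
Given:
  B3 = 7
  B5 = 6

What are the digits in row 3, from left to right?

5 7

35 in 5 cells must be {5,6,7,8,9}.
B1 = 5: the only remaining digit allowed by both the 6 across and the 35 down.
A3 = 12 − 7 = 5 completes the 12 across.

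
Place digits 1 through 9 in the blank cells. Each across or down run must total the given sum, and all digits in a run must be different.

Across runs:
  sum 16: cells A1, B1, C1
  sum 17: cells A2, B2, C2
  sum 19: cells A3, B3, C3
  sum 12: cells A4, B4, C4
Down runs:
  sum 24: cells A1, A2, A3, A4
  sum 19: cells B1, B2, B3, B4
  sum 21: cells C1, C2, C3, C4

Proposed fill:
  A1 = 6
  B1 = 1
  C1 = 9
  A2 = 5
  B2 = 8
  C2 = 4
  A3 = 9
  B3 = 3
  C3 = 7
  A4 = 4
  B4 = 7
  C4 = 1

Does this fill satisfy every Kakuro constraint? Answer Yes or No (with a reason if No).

Yes

Across: 6+1+9=16; 5+8+4=17; 9+3+7=19; 4+7+1=12. Down: 6+5+9+4=24; 1+8+3+7=19; 9+4+7+1=21. No digit repeats within any run.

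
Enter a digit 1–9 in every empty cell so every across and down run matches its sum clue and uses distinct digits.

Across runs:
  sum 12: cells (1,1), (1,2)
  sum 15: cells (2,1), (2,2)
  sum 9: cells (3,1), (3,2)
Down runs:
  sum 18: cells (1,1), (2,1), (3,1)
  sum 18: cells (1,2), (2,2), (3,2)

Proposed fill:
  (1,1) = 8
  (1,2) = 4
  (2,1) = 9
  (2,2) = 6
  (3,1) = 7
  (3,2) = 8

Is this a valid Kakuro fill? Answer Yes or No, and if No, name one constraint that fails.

No — the down run (1,1)–(3,1) sums to 24, not 18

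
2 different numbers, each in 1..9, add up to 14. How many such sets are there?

2

2 distinct digits from 1–9 sum between 3 and 17.
Enumerating: {5,9}, {6,8}.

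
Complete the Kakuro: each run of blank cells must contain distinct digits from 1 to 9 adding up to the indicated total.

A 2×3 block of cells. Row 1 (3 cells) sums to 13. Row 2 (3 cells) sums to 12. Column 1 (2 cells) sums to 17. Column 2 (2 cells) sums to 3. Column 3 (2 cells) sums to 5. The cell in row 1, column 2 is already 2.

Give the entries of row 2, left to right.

17 in 2 cells must be {8,9}; 3 in 2 cells must be {1,2}.
Given what's placed, (1,1) must be 8 to fit the 13 across and 17 down.
(1,3) = 13 − 10 = 3 completes the 13 across.
(2,1) = 17 − 8 = 9 completes the 17 down.
(2,2) = 3 − 2 = 1 completes the 3 down.
(2,3) = 12 − 10 = 2 completes the 12 across.

9, 1, 2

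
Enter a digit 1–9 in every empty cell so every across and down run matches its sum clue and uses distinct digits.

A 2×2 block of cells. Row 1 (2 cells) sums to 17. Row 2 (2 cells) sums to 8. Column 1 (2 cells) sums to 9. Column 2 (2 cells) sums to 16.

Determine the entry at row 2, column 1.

1

17 in 2 cells must be {8,9}; 16 in 2 cells must be {7,9}.
The 17 across and the 9 down share only 8, so (1,1) = 8.
(1,2) = 17 − 8 = 9 completes the 17 across.
(2,1) = 9 − 8 = 1 completes the 9 down.
(2,2) = 8 − 1 = 7 completes the 8 across.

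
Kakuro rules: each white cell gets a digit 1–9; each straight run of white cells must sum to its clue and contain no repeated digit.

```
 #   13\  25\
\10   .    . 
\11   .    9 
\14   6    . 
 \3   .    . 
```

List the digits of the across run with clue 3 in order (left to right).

1 2

3 in 2 cells must be {1,2}.
R2C1 = 11 − 9 = 2 completes the 11 across.
R3C2 = 14 − 6 = 8 completes the 14 across.
Given what's placed, R4C1 must be 1 to fit the 3 across and 13 down.
R4C2 = 3 − 1 = 2 completes the 3 across.
R1C1 = 13 − 9 = 4 completes the 13 down.
R1C2 = 10 − 4 = 6 completes the 10 across.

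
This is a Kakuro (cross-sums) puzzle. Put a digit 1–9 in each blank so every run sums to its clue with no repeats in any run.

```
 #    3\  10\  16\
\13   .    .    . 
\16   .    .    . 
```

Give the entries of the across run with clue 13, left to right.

2 4 7

3 in 2 cells must be {1,2}; 16 in 2 cells must be {7,9}.
Nothing is forced directly, so branch on R1C1, whose candidates are 1 or 2. If R1C1 = 1: that forces R2C1 = 2, R2C3 = 9, R1C3 = 7, after which R2C2 would have to be in {5} for the 16 across but in {1,2,3,4,6,7,8,9} for the 10 down — contradiction. So R1C1 = 2.
Given what's placed, R1C3 must be 7 to fit the 13 across and 16 down.
R2C1 = 3 − 2 = 1 completes the 3 down.
R2C3 = 16 − 7 = 9 completes the 16 down.
R1C2 = 13 − 9 = 4 completes the 13 across.
R2C2 = 16 − 10 = 6 completes the 16 across.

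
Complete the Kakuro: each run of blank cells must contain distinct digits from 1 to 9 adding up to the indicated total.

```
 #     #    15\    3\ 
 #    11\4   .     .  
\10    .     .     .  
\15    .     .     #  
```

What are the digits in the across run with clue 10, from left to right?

3, 5, 2

4 in 2 cells must be {1,3}; 3 in 2 cells must be {1,2}.
The 4 across and the 3 down share only 1, so R1C3 = 1.
R2C3 = 3 − 1 = 2 completes the 3 down.
R1C2 = 4 − 1 = 3 completes the 4 across.
No cell is forced outright now. R2C2 can only be 5 or 7 (the digits allowed by both its 10 across and its 15 down). If R2C2 = 7: then R2C1 would have to be in {1} for the 10 across but in {2,3,4,5,6,7,8,9} for the 11 down — contradiction. So R2C2 = 5.
R2C1 = 10 − 7 = 3 completes the 10 across.
R3C1 = 11 − 3 = 8 completes the 11 down.
R3C2 = 15 − 8 = 7 completes the 15 across.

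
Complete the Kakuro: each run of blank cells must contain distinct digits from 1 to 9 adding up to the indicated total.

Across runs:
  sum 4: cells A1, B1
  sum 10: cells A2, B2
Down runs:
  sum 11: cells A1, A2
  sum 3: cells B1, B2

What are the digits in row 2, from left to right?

8 2

4 in 2 cells must be {1,3}; 3 in 2 cells must be {1,2}.
The 4 across and the 11 down share only 3, so A1 = 3.
B1 = 4 − 3 = 1 completes the 4 across.
A2 = 11 − 3 = 8 completes the 11 down.
B2 = 10 − 8 = 2 completes the 10 across.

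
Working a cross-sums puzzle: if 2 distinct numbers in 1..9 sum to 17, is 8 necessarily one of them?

Yes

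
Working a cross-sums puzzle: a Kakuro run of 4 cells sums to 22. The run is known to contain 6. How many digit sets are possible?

5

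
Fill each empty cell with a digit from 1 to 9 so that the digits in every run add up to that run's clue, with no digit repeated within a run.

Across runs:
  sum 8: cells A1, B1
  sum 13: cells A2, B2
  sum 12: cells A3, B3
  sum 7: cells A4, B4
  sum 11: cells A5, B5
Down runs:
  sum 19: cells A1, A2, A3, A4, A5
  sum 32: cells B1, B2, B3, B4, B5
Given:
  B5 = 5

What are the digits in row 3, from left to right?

A5 = 11 − 5 = 6 completes the 11 across.
Nothing is forced directly, so branch on B4, whose candidates are 3 or 4 or 6. If B4 = 4: that forces B1 = 6, A4 = 3, A1 = 2, A2 = 7, after which B2 would have to be in {6} for the 13 across but in {8,9} for the 32 down — contradiction. If B4 = 6: then B1 would have to be in {1,2,3,5,6,7} for the 8 across but in {4,8,9} for the 32 down — contradiction. So B4 = 3.
Given what's placed, B1 must be 7 to fit the 8 across and 32 down.
A4 = 7 − 3 = 4 completes the 7 across.
A1 = 8 − 7 = 1 completes the 8 across.
Given what's placed, A2 must be 5 to fit the 13 across and 19 down.
B2 = 13 − 5 = 8 completes the 13 across.
A3 = 19 − 16 = 3 completes the 19 down.
B3 = 12 − 3 = 9 completes the 12 across.

3 9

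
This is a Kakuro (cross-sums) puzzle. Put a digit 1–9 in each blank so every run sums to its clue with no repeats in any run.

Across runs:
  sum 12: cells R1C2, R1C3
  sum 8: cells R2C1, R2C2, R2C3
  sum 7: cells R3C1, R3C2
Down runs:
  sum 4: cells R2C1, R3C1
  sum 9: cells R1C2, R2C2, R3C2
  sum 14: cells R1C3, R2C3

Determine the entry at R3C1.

3

4 in 2 cells must be {1,3}.
The 8 across and the 14 down share only 5, so R2C3 = 5.
R1C3 = 14 − 5 = 9 completes the 14 down.
R2C1 = 1: the only remaining digit allowed by both the 8 across and the 4 down.
R2C2 = 8 − 6 = 2 completes the 8 across.
R3C1 = 4 − 1 = 3 completes the 4 down.
R3C2 = 7 − 3 = 4 completes the 7 across.
R1C2 = 12 − 9 = 3 completes the 12 across.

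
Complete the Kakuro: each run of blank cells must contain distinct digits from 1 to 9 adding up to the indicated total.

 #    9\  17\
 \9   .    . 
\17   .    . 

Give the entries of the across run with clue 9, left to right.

17 in 2 cells must be {8,9}.
The 9 across and the 17 down share only 8, so R1C2 = 8.
The 17 across and the 9 down share only 8, so R2C1 = 8.
R2C2 = 17 − 8 = 9 completes the 17 across.
R1C1 = 9 − 8 = 1 completes the 9 across.

1, 8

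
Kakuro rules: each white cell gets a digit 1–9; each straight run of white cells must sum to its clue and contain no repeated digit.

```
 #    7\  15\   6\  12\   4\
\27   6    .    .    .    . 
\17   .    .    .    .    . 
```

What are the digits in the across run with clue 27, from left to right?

4 in 2 cells must be {1,3}.
R2C1 = 7 − 6 = 1 completes the 7 down.
R2C5 = 3: the only remaining digit allowed by both the 17 across and the 4 down.
R1C5 = 4 − 3 = 1 completes the 4 down.
Nothing is forced directly, so branch on R1C3, whose candidates are 4 or 5. If R1C3 = 5: then R2C3 would have to be in {2,4,5,6,7} for the 17 across but in {1} for the 6 down — contradiction. So R1C3 = 4.
R2C3 = 6 − 4 = 2 completes the 6 down.
Nothing is forced directly, so branch on R2C2, whose candidates are 6 or 7. If R2C2 = 7: then R1C2 would have to be in {7,9} for the 27 across but in {8} for the 15 down — contradiction. So R2C2 = 6.
R1C2 = 15 − 6 = 9 completes the 15 down.
R1C4 = 27 − 20 = 7 completes the 27 across.

6 9 4 7 1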